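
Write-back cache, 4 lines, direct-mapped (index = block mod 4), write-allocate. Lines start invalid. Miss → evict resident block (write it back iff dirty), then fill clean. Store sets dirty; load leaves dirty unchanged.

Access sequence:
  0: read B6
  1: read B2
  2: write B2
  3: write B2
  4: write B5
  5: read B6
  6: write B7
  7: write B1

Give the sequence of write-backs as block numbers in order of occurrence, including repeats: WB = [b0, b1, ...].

WB = [2, 5]

0: R B6 -> L2 miss  d=-]
1: R B2 -> L2 miss  d=-]
2: W B2 -> L2 hit  d=D]
3: W B2 -> L2 hit  d=D]
4: W B5 -> L1 miss  d=D]
5: R B6 -> L2 miss wb->B2  d=-]
6: W B7 -> L3 miss  d=D]
7: W B1 -> L1 miss wb->B5  d=D]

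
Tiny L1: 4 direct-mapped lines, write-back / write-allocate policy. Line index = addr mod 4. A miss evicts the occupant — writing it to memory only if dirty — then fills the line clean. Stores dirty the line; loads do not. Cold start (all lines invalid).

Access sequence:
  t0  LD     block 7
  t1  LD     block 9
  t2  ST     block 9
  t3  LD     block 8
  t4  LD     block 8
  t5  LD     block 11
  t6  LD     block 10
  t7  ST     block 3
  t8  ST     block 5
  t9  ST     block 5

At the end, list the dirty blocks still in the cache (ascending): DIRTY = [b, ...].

0: R B7 → L3 miss [-]
1: R B9 → L1 miss [-]
2: W B9 → L1 hit [D]
3: R B8 → L0 miss [-]
4: R B8 → L0 hit [-]
5: R B11 → L3 miss [-]
6: R B10 → L2 miss [-]
7: W B3 → L3 miss [D]
8: W B5 → L1 miss wb→B9 [D]
9: W B5 → L1 hit [D]

DIRTY = [3, 5]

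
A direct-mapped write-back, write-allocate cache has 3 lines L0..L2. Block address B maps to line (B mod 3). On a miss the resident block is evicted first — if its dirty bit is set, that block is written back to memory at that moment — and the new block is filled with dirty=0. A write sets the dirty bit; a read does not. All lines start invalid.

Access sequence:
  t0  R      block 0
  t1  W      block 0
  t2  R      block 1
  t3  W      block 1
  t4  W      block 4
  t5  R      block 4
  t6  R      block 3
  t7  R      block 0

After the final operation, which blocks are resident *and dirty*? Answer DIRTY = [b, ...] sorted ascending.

DIRTY = [4]

0: R B0 → L0 miss [-]
1: W B0 → L0 hit [D]
2: R B1 → L1 miss [-]
3: W B1 → L1 hit [D]
4: W B4 → L1 miss wb→B1 [D]
5: R B4 → L1 hit [D]
6: R B3 → L0 miss wb→B0 [-]
7: R B0 → L0 miss [-]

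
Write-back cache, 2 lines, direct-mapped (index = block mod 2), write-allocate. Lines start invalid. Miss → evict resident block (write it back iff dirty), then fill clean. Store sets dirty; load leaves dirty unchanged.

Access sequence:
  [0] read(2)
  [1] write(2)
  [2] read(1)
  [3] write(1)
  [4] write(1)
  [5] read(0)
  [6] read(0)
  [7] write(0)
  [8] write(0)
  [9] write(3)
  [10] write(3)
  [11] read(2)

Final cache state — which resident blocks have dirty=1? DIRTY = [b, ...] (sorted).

0: R B2 -> L0 miss  d=-]
1: W B2 -> L0 hit  d=D]
2: R B1 -> L1 miss  d=-]
3: W B1 -> L1 hit  d=D]
4: W B1 -> L1 hit  d=D]
5: R B0 -> L0 miss wb->B2  d=-]
6: R B0 -> L0 hit  d=-]
7: W B0 -> L0 hit  d=D]
8: W B0 -> L0 hit  d=D]
9: W B3 -> L1 miss wb->B1  d=D]
10: W B3 -> L1 hit  d=D]
11: R B2 -> L0 miss wb->B0  d=-]

DIRTY = [3]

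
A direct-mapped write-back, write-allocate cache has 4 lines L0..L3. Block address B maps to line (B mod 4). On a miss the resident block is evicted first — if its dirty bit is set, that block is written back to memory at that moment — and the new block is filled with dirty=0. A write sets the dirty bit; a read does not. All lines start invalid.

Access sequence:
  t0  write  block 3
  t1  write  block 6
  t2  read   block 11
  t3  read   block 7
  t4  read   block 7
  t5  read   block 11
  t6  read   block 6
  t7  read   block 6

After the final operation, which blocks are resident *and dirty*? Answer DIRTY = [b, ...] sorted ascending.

0: W B3 → L3 miss [D]
1: W B6 → L2 miss [D]
2: R B11 → L3 miss wb→B3 [-]
3: R B7 → L3 miss [-]
4: R B7 → L3 hit [-]
5: R B11 → L3 miss [-]
6: R B6 → L2 hit [D]
7: R B6 → L2 hit [D]

DIRTY = [6]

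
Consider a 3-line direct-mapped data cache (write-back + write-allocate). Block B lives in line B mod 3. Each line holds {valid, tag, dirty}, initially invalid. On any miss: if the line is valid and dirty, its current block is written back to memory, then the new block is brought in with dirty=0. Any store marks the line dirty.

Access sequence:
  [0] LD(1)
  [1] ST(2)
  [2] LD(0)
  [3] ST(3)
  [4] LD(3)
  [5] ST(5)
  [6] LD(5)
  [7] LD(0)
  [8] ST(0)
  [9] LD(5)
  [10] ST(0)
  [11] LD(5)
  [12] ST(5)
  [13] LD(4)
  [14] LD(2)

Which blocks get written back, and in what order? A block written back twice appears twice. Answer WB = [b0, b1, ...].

WB = [2, 3, 5]

  0 | R B1 → L1 miss [-]
  1 | W B2 → L2 miss [D]
  2 | R B0 → L0 miss [-]
  3 | W B3 → L0 miss [D]
  4 | R B3 → L0 hit [D]
  5 | W B5 → L2 miss wb→B2 [D]
  6 | R B5 → L2 hit [D]
  7 | R B0 → L0 miss wb→B3 [-]
  8 | W B0 → L0 hit [D]
  9 | R B5 → L2 hit [D]
  10 | W B0 → L0 hit [D]
  11 | R B5 → L2 hit [D]
  12 | W B5 → L2 hit [D]
  13 | R B4 → L1 miss [-]
  14 | R B2 → L2 miss wb→B5 [-]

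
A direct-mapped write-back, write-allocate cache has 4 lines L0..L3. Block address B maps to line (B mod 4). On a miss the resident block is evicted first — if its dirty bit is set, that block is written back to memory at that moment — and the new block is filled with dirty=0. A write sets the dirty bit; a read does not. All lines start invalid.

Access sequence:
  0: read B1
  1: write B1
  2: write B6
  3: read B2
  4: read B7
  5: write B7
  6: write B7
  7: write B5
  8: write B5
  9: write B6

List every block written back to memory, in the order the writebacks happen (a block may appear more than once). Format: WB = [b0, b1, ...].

0: R B1 -> L1 miss  d=-]
1: W B1 -> L1 hit  d=D]
2: W B6 -> L2 miss  d=D]
3: R B2 -> L2 miss wb->B6  d=-]
4: R B7 -> L3 miss  d=-]
5: W B7 -> L3 hit  d=D]
6: W B7 -> L3 hit  d=D]
7: W B5 -> L1 miss wb->B1  d=D]
8: W B5 -> L1 hit  d=D]
9: W B6 -> L2 miss  d=D]

WB = [6, 1]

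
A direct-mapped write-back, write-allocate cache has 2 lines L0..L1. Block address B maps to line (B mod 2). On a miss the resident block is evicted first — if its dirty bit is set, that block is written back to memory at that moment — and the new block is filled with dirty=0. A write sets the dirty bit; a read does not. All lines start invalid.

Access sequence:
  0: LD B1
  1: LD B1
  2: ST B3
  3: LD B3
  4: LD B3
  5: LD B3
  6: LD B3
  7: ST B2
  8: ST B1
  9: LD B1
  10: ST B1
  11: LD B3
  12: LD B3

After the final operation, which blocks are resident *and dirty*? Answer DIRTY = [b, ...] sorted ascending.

  0 | R B1 → L1 miss [-]
  1 | R B1 → L1 hit [-]
  2 | W B3 → L1 miss [D]
  3 | R B3 → L1 hit [D]
  4 | R B3 → L1 hit [D]
  5 | R B3 → L1 hit [D]
  6 | R B3 → L1 hit [D]
  7 | W B2 → L0 miss [D]
  8 | W B1 → L1 miss wb→B3 [D]
  9 | R B1 → L1 hit [D]
  10 | W B1 → L1 hit [D]
  11 | R B3 → L1 miss wb→B1 [-]
  12 | R B3 → L1 hit [-]

DIRTY = [2]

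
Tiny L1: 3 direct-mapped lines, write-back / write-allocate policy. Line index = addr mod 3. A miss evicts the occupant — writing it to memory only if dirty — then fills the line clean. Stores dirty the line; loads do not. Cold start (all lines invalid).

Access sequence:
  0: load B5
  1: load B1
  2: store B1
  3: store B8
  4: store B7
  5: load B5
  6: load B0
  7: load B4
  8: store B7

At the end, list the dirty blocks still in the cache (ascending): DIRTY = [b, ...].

0: R B5 -> L2 miss  d=-]
1: R B1 -> L1 miss  d=-]
2: W B1 -> L1 hit  d=D]
3: W B8 -> L2 miss  d=D]
4: W B7 -> L1 miss wb->B1  d=D]
5: R B5 -> L2 miss wb->B8  d=-]
6: R B0 -> L0 miss  d=-]
7: R B4 -> L1 miss wb->B7  d=-]
8: W B7 -> L1 miss  d=D]

DIRTY = [7]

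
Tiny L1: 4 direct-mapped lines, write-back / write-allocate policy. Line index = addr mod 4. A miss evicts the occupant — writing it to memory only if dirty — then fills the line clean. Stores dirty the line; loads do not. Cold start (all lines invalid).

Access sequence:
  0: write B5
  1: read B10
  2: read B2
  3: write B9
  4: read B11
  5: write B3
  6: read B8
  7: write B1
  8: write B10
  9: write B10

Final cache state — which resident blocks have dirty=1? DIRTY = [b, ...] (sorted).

DIRTY = [1, 3, 10]

  0 | W B5 → L1 miss [D]
  1 | R B10 → L2 miss [-]
  2 | R B2 → L2 miss [-]
  3 | W B9 → L1 miss wb→B5 [D]
  4 | R B11 → L3 miss [-]
  5 | W B3 → L3 miss [D]
  6 | R B8 → L0 miss [-]
  7 | W B1 → L1 miss wb→B9 [D]
  8 | W B10 → L2 miss [D]
  9 | W B10 → L2 hit [D]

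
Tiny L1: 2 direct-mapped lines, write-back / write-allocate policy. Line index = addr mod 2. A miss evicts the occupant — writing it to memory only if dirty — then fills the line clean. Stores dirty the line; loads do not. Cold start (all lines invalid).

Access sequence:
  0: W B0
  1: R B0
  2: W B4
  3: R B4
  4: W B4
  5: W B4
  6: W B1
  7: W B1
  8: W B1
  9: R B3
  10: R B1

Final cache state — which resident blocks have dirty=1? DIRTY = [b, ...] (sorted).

DIRTY = [4]

0: W B0 -> L0 miss  d=D]
1: R B0 -> L0 hit  d=D]
2: W B4 -> L0 miss wb->B0  d=D]
3: R B4 -> L0 hit  d=D]
4: W B4 -> L0 hit  d=D]
5: W B4 -> L0 hit  d=D]
6: W B1 -> L1 miss  d=D]
7: W B1 -> L1 hit  d=D]
8: W B1 -> L1 hit  d=D]
9: R B3 -> L1 miss wb->B1  d=-]
10: R B1 -> L1 miss  d=-]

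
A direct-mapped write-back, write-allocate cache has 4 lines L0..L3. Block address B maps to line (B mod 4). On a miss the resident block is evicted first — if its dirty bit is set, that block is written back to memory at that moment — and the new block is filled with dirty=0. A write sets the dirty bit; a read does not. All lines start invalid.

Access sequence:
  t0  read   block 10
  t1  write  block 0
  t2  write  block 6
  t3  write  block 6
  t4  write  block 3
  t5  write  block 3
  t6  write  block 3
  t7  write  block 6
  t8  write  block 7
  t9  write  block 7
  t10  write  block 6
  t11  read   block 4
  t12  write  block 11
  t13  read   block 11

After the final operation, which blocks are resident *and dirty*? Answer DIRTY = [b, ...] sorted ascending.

DIRTY = [6, 11]

0: R B10 -> L2 miss  d=-]
1: W B0 -> L0 miss  d=D]
2: W B6 -> L2 miss  d=D]
3: W B6 -> L2 hit  d=D]
4: W B3 -> L3 miss  d=D]
5: W B3 -> L3 hit  d=D]
6: W B3 -> L3 hit  d=D]
7: W B6 -> L2 hit  d=D]
8: W B7 -> L3 miss wb->B3  d=D]
9: W B7 -> L3 hit  d=D]
10: W B6 -> L2 hit  d=D]
11: R B4 -> L0 miss wb->B0  d=-]
12: W B11 -> L3 miss wb->B7  d=D]
13: R B11 -> L3 hit  d=D]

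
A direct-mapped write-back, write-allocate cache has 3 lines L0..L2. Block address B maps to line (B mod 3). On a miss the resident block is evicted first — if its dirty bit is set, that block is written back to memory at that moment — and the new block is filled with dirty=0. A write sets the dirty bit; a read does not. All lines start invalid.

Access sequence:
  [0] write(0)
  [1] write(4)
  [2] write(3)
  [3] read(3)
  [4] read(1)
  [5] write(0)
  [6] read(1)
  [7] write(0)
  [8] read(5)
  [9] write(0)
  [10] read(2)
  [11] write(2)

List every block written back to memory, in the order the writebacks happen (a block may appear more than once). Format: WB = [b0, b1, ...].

WB = [0, 4, 3]

  0 | W B0 → L0 miss [D]
  1 | W B4 → L1 miss [D]
  2 | W B3 → L0 miss wb→B0 [D]
  3 | R B3 → L0 hit [D]
  4 | R B1 → L1 miss wb→B4 [-]
  5 | W B0 → L0 miss wb→B3 [D]
  6 | R B1 → L1 hit [-]
  7 | W B0 → L0 hit [D]
  8 | R B5 → L2 miss [-]
  9 | W B0 → L0 hit [D]
  10 | R B2 → L2 miss [-]
  11 | W B2 → L2 hit [D]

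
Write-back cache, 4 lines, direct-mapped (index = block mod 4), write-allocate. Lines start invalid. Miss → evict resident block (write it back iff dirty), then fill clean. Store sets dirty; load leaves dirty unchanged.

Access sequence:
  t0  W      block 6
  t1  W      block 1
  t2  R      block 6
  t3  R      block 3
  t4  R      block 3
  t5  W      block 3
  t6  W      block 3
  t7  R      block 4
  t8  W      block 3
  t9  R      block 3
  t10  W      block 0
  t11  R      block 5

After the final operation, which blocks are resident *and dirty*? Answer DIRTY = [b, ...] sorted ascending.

DIRTY = [0, 3, 6]

  0 | W B6 → L2 miss [D]
  1 | W B1 → L1 miss [D]
  2 | R B6 → L2 hit [D]
  3 | R B3 → L3 miss [-]
  4 | R B3 → L3 hit [-]
  5 | W B3 → L3 hit [D]
  6 | W B3 → L3 hit [D]
  7 | R B4 → L0 miss [-]
  8 | W B3 → L3 hit [D]
  9 | R B3 → L3 hit [D]
  10 | W B0 → L0 miss [D]
  11 | R B5 → L1 miss wb→B1 [-]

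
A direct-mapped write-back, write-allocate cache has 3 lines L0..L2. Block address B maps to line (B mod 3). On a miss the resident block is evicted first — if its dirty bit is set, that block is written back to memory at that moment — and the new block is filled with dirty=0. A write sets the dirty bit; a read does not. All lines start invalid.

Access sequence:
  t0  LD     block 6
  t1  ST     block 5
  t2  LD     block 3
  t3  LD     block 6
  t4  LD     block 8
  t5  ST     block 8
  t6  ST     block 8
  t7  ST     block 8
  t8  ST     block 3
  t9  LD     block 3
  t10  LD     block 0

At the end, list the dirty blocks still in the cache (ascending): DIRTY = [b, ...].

  0 | R B6 → L0 miss [-]
  1 | W B5 → L2 miss [D]
  2 | R B3 → L0 miss [-]
  3 | R B6 → L0 miss [-]
  4 | R B8 → L2 miss wb→B5 [-]
  5 | W B8 → L2 hit [D]
  6 | W B8 → L2 hit [D]
  7 | W B8 → L2 hit [D]
  8 | W B3 → L0 miss [D]
  9 | R B3 → L0 hit [D]
  10 | R B0 → L0 miss wb→B3 [-]

DIRTY = [8]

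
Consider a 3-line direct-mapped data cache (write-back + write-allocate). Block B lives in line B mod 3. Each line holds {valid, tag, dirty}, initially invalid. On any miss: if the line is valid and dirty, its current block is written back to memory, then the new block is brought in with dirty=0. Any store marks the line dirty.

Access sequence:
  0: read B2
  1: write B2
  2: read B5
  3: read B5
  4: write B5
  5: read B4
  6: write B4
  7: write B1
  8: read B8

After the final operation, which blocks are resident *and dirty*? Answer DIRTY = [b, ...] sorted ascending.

DIRTY = [1]

0: R B2 -> L2 miss  d=-]
1: W B2 -> L2 hit  d=D]
2: R B5 -> L2 miss wb->B2  d=-]
3: R B5 -> L2 hit  d=-]
4: W B5 -> L2 hit  d=D]
5: R B4 -> L1 miss  d=-]
6: W B4 -> L1 hit  d=D]
7: W B1 -> L1 miss wb->B4  d=D]
8: R B8 -> L2 miss wb->B5  d=-]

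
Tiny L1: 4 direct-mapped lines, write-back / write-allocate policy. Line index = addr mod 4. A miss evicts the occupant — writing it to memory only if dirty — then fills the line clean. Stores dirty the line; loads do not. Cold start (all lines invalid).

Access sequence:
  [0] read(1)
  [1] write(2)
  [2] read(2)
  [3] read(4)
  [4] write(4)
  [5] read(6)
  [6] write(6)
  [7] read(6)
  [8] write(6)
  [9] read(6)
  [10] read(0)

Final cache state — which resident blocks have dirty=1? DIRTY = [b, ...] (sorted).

0: R B1 → L1 miss [-]
1: W B2 → L2 miss [D]
2: R B2 → L2 hit [D]
3: R B4 → L0 miss [-]
4: W B4 → L0 hit [D]
5: R B6 → L2 miss wb→B2 [-]
6: W B6 → L2 hit [D]
7: R B6 → L2 hit [D]
8: W B6 → L2 hit [D]
9: R B6 → L2 hit [D]
10: R B0 → L0 miss wb→B4 [-]

DIRTY = [6]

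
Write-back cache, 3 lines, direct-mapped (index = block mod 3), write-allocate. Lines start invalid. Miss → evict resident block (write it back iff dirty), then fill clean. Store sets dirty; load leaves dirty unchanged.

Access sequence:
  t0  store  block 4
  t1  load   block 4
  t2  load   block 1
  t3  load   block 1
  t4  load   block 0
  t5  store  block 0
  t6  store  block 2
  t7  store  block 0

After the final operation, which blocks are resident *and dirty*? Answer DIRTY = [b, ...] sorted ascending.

DIRTY = [0, 2]

0: W B4 → L1 miss [D]
1: R B4 → L1 hit [D]
2: R B1 → L1 miss wb→B4 [-]
3: R B1 → L1 hit [-]
4: R B0 → L0 miss [-]
5: W B0 → L0 hit [D]
6: W B2 → L2 miss [D]
7: W B0 → L0 hit [D]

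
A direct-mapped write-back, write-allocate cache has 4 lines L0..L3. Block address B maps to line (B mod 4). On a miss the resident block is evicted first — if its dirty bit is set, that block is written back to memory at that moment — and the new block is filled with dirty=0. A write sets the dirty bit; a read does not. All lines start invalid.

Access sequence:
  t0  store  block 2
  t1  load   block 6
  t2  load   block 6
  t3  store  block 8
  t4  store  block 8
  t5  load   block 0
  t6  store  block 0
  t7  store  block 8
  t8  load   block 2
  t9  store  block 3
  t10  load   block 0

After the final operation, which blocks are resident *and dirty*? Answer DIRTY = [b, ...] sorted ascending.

DIRTY = [3]

0: W B2 → L2 miss [D]
1: R B6 → L2 miss wb→B2 [-]
2: R B6 → L2 hit [-]
3: W B8 → L0 miss [D]
4: W B8 → L0 hit [D]
5: R B0 → L0 miss wb→B8 [-]
6: W B0 → L0 hit [D]
7: W B8 → L0 miss wb→B0 [D]
8: R B2 → L2 miss [-]
9: W B3 → L3 miss [D]
10: R B0 → L0 miss wb→B8 [-]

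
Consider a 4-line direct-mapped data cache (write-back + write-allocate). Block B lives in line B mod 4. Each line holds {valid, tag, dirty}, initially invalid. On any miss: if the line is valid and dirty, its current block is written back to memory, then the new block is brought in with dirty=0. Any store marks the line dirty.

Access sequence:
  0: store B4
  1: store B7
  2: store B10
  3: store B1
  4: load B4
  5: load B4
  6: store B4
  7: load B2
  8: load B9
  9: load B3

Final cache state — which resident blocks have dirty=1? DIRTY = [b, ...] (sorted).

DIRTY = [4]

0: W B4 → L0 miss [D]
1: W B7 → L3 miss [D]
2: W B10 → L2 miss [D]
3: W B1 → L1 miss [D]
4: R B4 → L0 hit [D]
5: R B4 → L0 hit [D]
6: W B4 → L0 hit [D]
7: R B2 → L2 miss wb→B10 [-]
8: R B9 → L1 miss wb→B1 [-]
9: R B3 → L3 miss wb→B7 [-]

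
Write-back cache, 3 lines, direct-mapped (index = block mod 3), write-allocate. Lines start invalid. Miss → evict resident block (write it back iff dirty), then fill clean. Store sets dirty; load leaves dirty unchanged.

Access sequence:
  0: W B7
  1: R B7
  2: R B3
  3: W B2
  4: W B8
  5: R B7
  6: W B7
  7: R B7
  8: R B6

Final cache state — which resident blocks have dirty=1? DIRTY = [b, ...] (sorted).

0: W B7 -> L1 miss  d=D]
1: R B7 -> L1 hit  d=D]
2: R B3 -> L0 miss  d=-]
3: W B2 -> L2 miss  d=D]
4: W B8 -> L2 miss wb->B2  d=D]
5: R B7 -> L1 hit  d=D]
6: W B7 -> L1 hit  d=D]
7: R B7 -> L1 hit  d=D]
8: R B6 -> L0 miss  d=-]

DIRTY = [7, 8]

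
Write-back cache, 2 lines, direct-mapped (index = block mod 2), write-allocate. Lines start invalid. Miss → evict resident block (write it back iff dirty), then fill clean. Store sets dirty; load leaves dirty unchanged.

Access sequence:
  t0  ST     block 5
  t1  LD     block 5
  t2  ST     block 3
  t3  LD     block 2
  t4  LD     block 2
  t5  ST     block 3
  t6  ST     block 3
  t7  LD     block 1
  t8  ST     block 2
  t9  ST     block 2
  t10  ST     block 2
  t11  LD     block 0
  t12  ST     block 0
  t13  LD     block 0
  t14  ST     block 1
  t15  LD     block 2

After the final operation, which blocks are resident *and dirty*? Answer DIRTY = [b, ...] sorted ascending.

0: W B5 -> L1 miss  d=D]
1: R B5 -> L1 hit  d=D]
2: W B3 -> L1 miss wb->B5  d=D]
3: R B2 -> L0 miss  d=-]
4: R B2 -> L0 hit  d=-]
5: W B3 -> L1 hit  d=D]
6: W B3 -> L1 hit  d=D]
7: R B1 -> L1 miss wb->B3  d=-]
8: W B2 -> L0 hit  d=D]
9: W B2 -> L0 hit  d=D]
10: W B2 -> L0 hit  d=D]
11: R B0 -> L0 miss wb->B2  d=-]
12: W B0 -> L0 hit  d=D]
13: R B0 -> L0 hit  d=D]
14: W B1 -> L1 hit  d=D]
15: R B2 -> L0 miss wb->B0  d=-]

DIRTY = [1]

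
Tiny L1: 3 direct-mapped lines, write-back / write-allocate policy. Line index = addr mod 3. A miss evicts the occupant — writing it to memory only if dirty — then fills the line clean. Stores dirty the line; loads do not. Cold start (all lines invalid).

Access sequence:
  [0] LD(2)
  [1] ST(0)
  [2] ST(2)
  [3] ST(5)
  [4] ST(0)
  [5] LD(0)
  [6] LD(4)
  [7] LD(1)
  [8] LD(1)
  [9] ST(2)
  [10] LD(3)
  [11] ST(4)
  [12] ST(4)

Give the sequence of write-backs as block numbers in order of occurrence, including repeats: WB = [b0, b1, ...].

0: R B2 → L2 miss [-]
1: W B0 → L0 miss [D]
2: W B2 → L2 hit [D]
3: W B5 → L2 miss wb→B2 [D]
4: W B0 → L0 hit [D]
5: R B0 → L0 hit [D]
6: R B4 → L1 miss [-]
7: R B1 → L1 miss [-]
8: R B1 → L1 hit [-]
9: W B2 → L2 miss wb→B5 [D]
10: R B3 → L0 miss wb→B0 [-]
11: W B4 → L1 miss [D]
12: W B4 → L1 hit [D]

WB = [2, 5, 0]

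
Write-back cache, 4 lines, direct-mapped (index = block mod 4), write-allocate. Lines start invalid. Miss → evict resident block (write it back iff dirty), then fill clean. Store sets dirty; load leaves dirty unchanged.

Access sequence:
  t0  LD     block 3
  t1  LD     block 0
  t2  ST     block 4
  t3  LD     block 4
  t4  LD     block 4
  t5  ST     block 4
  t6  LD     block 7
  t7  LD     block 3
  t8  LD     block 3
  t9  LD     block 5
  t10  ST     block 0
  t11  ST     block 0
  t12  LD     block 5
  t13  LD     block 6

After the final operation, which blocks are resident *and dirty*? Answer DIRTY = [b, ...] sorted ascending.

DIRTY = [0]

0: R B3 → L3 miss [-]
1: R B0 → L0 miss [-]
2: W B4 → L0 miss [D]
3: R B4 → L0 hit [D]
4: R B4 → L0 hit [D]
5: W B4 → L0 hit [D]
6: R B7 → L3 miss [-]
7: R B3 → L3 miss [-]
8: R B3 → L3 hit [-]
9: R B5 → L1 miss [-]
10: W B0 → L0 miss wb→B4 [D]
11: W B0 → L0 hit [D]
12: R B5 → L1 hit [-]
13: R B6 → L2 miss [-]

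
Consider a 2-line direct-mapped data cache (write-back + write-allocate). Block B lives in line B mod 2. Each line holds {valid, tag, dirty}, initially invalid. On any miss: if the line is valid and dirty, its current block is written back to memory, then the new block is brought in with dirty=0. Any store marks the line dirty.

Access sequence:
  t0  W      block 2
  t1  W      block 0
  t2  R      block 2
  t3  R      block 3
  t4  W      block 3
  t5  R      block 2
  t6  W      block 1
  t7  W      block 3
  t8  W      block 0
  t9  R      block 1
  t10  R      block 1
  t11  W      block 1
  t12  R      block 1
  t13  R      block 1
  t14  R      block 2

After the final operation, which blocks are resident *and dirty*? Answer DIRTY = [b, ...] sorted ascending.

DIRTY = [1]

0: W B2 → L0 miss [D]
1: W B0 → L0 miss wb→B2 [D]
2: R B2 → L0 miss wb→B0 [-]
3: R B3 → L1 miss [-]
4: W B3 → L1 hit [D]
5: R B2 → L0 hit [-]
6: W B1 → L1 miss wb→B3 [D]
7: W B3 → L1 miss wb→B1 [D]
8: W B0 → L0 miss [D]
9: R B1 → L1 miss wb→B3 [-]
10: R B1 → L1 hit [-]
11: W B1 → L1 hit [D]
12: R B1 → L1 hit [D]
13: R B1 → L1 hit [D]
14: R B2 → L0 miss wb→B0 [-]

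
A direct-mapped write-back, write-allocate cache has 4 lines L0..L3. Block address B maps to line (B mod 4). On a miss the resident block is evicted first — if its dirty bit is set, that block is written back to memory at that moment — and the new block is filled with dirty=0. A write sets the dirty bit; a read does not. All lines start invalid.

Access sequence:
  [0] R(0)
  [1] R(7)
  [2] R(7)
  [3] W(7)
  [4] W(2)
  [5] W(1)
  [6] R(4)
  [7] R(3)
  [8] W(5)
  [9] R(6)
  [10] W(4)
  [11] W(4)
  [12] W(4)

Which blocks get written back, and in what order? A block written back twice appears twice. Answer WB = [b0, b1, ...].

WB = [7, 1, 2]

  0 | R B0 → L0 miss [-]
  1 | R B7 → L3 miss [-]
  2 | R B7 → L3 hit [-]
  3 | W B7 → L3 hit [D]
  4 | W B2 → L2 miss [D]
  5 | W B1 → L1 miss [D]
  6 | R B4 → L0 miss [-]
  7 | R B3 → L3 miss wb→B7 [-]
  8 | W B5 → L1 miss wb→B1 [D]
  9 | R B6 → L2 miss wb→B2 [-]
  10 | W B4 → L0 hit [D]
  11 | W B4 → L0 hit [D]
  12 | W B4 → L0 hit [D]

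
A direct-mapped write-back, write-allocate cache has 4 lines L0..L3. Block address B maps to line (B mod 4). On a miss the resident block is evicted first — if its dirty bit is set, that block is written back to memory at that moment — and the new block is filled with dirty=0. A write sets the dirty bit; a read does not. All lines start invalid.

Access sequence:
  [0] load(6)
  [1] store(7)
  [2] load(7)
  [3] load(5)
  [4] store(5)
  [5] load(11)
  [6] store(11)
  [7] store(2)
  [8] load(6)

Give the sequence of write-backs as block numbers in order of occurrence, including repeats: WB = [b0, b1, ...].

WB = [7, 2]

0: R B6 → L2 miss [-]
1: W B7 → L3 miss [D]
2: R B7 → L3 hit [D]
3: R B5 → L1 miss [-]
4: W B5 → L1 hit [D]
5: R B11 → L3 miss wb→B7 [-]
6: W B11 → L3 hit [D]
7: W B2 → L2 miss [D]
8: R B6 → L2 miss wb→B2 [-]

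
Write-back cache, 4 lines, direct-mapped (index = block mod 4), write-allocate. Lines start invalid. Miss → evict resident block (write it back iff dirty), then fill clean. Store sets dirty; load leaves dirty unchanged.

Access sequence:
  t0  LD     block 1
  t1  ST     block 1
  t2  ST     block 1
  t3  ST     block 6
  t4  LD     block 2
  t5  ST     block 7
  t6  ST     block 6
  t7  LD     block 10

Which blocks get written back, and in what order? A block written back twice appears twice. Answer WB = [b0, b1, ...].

WB = [6, 6]

  0 | R B1 → L1 miss [-]
  1 | W B1 → L1 hit [D]
  2 | W B1 → L1 hit [D]
  3 | W B6 → L2 miss [D]
  4 | R B2 → L2 miss wb→B6 [-]
  5 | W B7 → L3 miss [D]
  6 | W B6 → L2 miss [D]
  7 | R B10 → L2 miss wb→B6 [-]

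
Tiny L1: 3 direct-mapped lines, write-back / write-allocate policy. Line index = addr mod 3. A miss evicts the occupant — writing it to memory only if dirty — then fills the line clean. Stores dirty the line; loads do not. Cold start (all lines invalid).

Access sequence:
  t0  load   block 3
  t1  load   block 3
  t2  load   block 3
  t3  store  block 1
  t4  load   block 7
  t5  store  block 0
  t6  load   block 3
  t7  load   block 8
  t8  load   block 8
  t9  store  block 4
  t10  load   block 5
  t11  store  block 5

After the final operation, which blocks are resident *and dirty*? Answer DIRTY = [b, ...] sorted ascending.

0: R B3 -> L0 miss  d=-]
1: R B3 -> L0 hit  d=-]
2: R B3 -> L0 hit  d=-]
3: W B1 -> L1 miss  d=D]
4: R B7 -> L1 miss wb->B1  d=-]
5: W B0 -> L0 miss  d=D]
6: R B3 -> L0 miss wb->B0  d=-]
7: R B8 -> L2 miss  d=-]
8: R B8 -> L2 hit  d=-]
9: W B4 -> L1 miss  d=D]
10: R B5 -> L2 miss  d=-]
11: W B5 -> L2 hit  d=D]

DIRTY = [4, 5]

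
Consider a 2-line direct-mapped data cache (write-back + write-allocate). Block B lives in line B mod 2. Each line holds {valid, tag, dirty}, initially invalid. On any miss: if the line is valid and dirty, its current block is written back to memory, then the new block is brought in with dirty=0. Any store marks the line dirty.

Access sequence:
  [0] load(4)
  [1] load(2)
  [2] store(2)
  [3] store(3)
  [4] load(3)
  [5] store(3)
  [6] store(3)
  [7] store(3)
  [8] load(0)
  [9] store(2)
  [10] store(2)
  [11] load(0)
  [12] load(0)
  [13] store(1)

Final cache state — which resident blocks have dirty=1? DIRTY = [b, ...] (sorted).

0: R B4 -> L0 miss  d=-]
1: R B2 -> L0 miss  d=-]
2: W B2 -> L0 hit  d=D]
3: W B3 -> L1 miss  d=D]
4: R B3 -> L1 hit  d=D]
5: W B3 -> L1 hit  d=D]
6: W B3 -> L1 hit  d=D]
7: W B3 -> L1 hit  d=D]
8: R B0 -> L0 miss wb->B2  d=-]
9: W B2 -> L0 miss  d=D]
10: W B2 -> L0 hit  d=D]
11: R B0 -> L0 miss wb->B2  d=-]
12: R B0 -> L0 hit  d=-]
13: W B1 -> L1 miss wb->B3  d=D]

DIRTY = [1]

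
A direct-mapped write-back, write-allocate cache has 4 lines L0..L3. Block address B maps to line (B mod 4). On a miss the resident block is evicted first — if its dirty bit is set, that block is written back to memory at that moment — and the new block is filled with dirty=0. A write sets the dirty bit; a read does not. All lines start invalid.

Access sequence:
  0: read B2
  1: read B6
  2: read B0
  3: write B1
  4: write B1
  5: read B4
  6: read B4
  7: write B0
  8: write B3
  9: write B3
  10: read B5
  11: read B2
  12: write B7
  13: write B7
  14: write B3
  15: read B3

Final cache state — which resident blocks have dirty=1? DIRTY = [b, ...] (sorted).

DIRTY = [0, 3]

0: R B2 → L2 miss [-]
1: R B6 → L2 miss [-]
2: R B0 → L0 miss [-]
3: W B1 → L1 miss [D]
4: W B1 → L1 hit [D]
5: R B4 → L0 miss [-]
6: R B4 → L0 hit [-]
7: W B0 → L0 miss [D]
8: W B3 → L3 miss [D]
9: W B3 → L3 hit [D]
10: R B5 → L1 miss wb→B1 [-]
11: R B2 → L2 miss [-]
12: W B7 → L3 miss wb→B3 [D]
13: W B7 → L3 hit [D]
14: W B3 → L3 miss wb→B7 [D]
15: R B3 → L3 hit [D]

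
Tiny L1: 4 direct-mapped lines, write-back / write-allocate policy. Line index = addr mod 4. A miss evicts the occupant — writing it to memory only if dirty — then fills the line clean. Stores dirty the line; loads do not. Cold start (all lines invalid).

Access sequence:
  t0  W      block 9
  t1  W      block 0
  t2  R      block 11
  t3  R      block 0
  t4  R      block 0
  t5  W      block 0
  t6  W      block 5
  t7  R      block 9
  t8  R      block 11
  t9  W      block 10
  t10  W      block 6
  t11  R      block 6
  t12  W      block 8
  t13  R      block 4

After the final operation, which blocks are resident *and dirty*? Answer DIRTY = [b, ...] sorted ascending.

0: W B9 → L1 miss [D]
1: W B0 → L0 miss [D]
2: R B11 → L3 miss [-]
3: R B0 → L0 hit [D]
4: R B0 → L0 hit [D]
5: W B0 → L0 hit [D]
6: W B5 → L1 miss wb→B9 [D]
7: R B9 → L1 miss wb→B5 [-]
8: R B11 → L3 hit [-]
9: W B10 → L2 miss [D]
10: W B6 → L2 miss wb→B10 [D]
11: R B6 → L2 hit [D]
12: W B8 → L0 miss wb→B0 [D]
13: R B4 → L0 miss wb→B8 [-]

DIRTY = [6]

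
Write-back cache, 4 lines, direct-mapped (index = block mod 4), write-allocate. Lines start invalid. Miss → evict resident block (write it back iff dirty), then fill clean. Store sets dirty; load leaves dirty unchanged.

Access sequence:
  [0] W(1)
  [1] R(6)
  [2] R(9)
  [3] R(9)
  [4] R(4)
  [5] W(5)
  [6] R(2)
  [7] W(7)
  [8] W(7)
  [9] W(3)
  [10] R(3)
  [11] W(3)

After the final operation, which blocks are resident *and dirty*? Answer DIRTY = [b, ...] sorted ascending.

0: W B1 → L1 miss [D]
1: R B6 → L2 miss [-]
2: R B9 → L1 miss wb→B1 [-]
3: R B9 → L1 hit [-]
4: R B4 → L0 miss [-]
5: W B5 → L1 miss [D]
6: R B2 → L2 miss [-]
7: W B7 → L3 miss [D]
8: W B7 → L3 hit [D]
9: W B3 → L3 miss wb→B7 [D]
10: R B3 → L3 hit [D]
11: W B3 → L3 hit [D]

DIRTY = [3, 5]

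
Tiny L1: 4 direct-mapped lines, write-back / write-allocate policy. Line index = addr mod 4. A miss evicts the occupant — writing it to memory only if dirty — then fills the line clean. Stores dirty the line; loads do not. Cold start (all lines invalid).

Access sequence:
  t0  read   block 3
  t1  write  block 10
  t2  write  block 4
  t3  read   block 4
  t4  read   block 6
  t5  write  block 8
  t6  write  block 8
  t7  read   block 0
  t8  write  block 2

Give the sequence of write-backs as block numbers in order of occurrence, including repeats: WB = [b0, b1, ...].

0: R B3 -> L3 miss  d=-]
1: W B10 -> L2 miss  d=D]
2: W B4 -> L0 miss  d=D]
3: R B4 -> L0 hit  d=D]
4: R B6 -> L2 miss wb->B10  d=-]
5: W B8 -> L0 miss wb->B4  d=D]
6: W B8 -> L0 hit  d=D]
7: R B0 -> L0 miss wb->B8  d=-]
8: W B2 -> L2 miss  d=D]

WB = [10, 4, 8]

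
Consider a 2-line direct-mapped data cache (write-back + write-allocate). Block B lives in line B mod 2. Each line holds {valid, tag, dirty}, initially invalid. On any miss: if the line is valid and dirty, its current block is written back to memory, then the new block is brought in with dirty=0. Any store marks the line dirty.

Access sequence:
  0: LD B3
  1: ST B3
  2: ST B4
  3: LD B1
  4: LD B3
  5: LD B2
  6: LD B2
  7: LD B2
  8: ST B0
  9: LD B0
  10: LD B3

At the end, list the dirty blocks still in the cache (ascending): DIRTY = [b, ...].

DIRTY = [0]

0: R B3 → L1 miss [-]
1: W B3 → L1 hit [D]
2: W B4 → L0 miss [D]
3: R B1 → L1 miss wb→B3 [-]
4: R B3 → L1 miss [-]
5: R B2 → L0 miss wb→B4 [-]
6: R B2 → L0 hit [-]
7: R B2 → L0 hit [-]
8: W B0 → L0 miss [D]
9: R B0 → L0 hit [D]
10: R B3 → L1 hit [-]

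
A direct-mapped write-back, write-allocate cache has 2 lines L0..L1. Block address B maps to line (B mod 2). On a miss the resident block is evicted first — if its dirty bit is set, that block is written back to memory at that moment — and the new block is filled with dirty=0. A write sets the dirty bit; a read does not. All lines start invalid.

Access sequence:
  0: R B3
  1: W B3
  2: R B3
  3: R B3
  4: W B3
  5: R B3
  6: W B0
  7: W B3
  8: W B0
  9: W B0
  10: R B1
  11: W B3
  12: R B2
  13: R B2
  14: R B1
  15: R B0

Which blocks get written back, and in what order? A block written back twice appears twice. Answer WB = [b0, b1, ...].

WB = [3, 0, 3]

0: R B3 -> L1 miss  d=-]
1: W B3 -> L1 hit  d=D]
2: R B3 -> L1 hit  d=D]
3: R B3 -> L1 hit  d=D]
4: W B3 -> L1 hit  d=D]
5: R B3 -> L1 hit  d=D]
6: W B0 -> L0 miss  d=D]
7: W B3 -> L1 hit  d=D]
8: W B0 -> L0 hit  d=D]
9: W B0 -> L0 hit  d=D]
10: R B1 -> L1 miss wb->B3  d=-]
11: W B3 -> L1 miss  d=D]
12: R B2 -> L0 miss wb->B0  d=-]
13: R B2 -> L0 hit  d=-]
14: R B1 -> L1 miss wb->B3  d=-]
15: R B0 -> L0 miss  d=-]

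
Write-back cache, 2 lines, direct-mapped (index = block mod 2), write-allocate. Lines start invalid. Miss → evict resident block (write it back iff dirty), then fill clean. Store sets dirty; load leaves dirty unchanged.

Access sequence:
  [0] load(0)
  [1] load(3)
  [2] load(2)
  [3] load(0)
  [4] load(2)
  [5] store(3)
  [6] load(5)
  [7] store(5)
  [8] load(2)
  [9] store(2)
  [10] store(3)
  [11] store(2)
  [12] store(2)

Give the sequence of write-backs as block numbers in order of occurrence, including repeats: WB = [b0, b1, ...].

0: R B0 → L0 miss [-]
1: R B3 → L1 miss [-]
2: R B2 → L0 miss [-]
3: R B0 → L0 miss [-]
4: R B2 → L0 miss [-]
5: W B3 → L1 hit [D]
6: R B5 → L1 miss wb→B3 [-]
7: W B5 → L1 hit [D]
8: R B2 → L0 hit [-]
9: W B2 → L0 hit [D]
10: W B3 → L1 miss wb→B5 [D]
11: W B2 → L0 hit [D]
12: W B2 → L0 hit [D]

WB = [3, 5]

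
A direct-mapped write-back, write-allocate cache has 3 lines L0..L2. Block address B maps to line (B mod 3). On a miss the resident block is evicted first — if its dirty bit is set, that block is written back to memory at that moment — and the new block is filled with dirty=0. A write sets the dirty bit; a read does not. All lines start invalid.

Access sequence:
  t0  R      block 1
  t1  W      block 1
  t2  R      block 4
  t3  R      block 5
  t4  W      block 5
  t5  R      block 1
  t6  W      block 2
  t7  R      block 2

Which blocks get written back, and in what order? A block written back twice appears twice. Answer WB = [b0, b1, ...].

0: R B1 -> L1 miss  d=-]
1: W B1 -> L1 hit  d=D]
2: R B4 -> L1 miss wb->B1  d=-]
3: R B5 -> L2 miss  d=-]
4: W B5 -> L2 hit  d=D]
5: R B1 -> L1 miss  d=-]
6: W B2 -> L2 miss wb->B5  d=D]
7: R B2 -> L2 hit  d=D]

WB = [1, 5]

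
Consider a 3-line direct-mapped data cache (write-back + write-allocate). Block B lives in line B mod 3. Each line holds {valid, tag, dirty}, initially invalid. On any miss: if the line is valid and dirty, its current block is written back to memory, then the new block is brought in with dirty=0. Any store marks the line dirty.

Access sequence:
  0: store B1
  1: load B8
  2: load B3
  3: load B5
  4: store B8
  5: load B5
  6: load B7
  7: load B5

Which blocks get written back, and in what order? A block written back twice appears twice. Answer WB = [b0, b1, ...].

0: W B1 -> L1 miss  d=D]
1: R B8 -> L2 miss  d=-]
2: R B3 -> L0 miss  d=-]
3: R B5 -> L2 miss  d=-]
4: W B8 -> L2 miss  d=D]
5: R B5 -> L2 miss wb->B8  d=-]
6: R B7 -> L1 miss wb->B1  d=-]
7: R B5 -> L2 hit  d=-]

WB = [8, 1]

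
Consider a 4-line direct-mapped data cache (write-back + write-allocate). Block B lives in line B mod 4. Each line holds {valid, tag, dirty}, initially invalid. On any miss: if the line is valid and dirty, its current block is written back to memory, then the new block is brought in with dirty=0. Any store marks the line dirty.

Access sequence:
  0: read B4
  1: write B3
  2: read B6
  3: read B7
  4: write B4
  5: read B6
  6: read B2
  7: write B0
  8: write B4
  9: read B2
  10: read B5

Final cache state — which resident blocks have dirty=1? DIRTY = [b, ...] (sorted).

0: R B4 → L0 miss [-]
1: W B3 → L3 miss [D]
2: R B6 → L2 miss [-]
3: R B7 → L3 miss wb→B3 [-]
4: W B4 → L0 hit [D]
5: R B6 → L2 hit [-]
6: R B2 → L2 miss [-]
7: W B0 → L0 miss wb→B4 [D]
8: W B4 → L0 miss wb→B0 [D]
9: R B2 → L2 hit [-]
10: R B5 → L1 miss [-]

DIRTY = [4]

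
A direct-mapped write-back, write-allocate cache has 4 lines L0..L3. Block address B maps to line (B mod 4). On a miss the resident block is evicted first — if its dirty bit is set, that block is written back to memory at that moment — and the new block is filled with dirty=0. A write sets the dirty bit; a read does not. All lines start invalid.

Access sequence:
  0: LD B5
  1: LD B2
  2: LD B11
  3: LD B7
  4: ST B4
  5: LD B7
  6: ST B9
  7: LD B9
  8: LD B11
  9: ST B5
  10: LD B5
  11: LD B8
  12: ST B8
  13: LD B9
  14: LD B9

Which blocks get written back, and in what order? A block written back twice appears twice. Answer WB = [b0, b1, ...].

0: R B5 → L1 miss [-]
1: R B2 → L2 miss [-]
2: R B11 → L3 miss [-]
3: R B7 → L3 miss [-]
4: W B4 → L0 miss [D]
5: R B7 → L3 hit [-]
6: W B9 → L1 miss [D]
7: R B9 → L1 hit [D]
8: R B11 → L3 miss [-]
9: W B5 → L1 miss wb→B9 [D]
10: R B5 → L1 hit [D]
11: R B8 → L0 miss wb→B4 [-]
12: W B8 → L0 hit [D]
13: R B9 → L1 miss wb→B5 [-]
14: R B9 → L1 hit [-]

WB = [9, 4, 5]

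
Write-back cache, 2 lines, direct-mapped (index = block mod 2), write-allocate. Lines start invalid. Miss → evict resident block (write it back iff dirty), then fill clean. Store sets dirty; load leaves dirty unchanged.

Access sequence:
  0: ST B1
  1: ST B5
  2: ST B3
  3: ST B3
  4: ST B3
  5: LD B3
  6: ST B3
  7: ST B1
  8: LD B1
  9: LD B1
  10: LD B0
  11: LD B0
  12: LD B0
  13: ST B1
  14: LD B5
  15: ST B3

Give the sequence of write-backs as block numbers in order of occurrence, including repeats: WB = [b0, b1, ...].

0: W B1 -> L1 miss  d=D]
1: W B5 -> L1 miss wb->B1  d=D]
2: W B3 -> L1 miss wb->B5  d=D]
3: W B3 -> L1 hit  d=D]
4: W B3 -> L1 hit  d=D]
5: R B3 -> L1 hit  d=D]
6: W B3 -> L1 hit  d=D]
7: W B1 -> L1 miss wb->B3  d=D]
8: R B1 -> L1 hit  d=D]
9: R B1 -> L1 hit  d=D]
10: R B0 -> L0 miss  d=-]
11: R B0 -> L0 hit  d=-]
12: R B0 -> L0 hit  d=-]
13: W B1 -> L1 hit  d=D]
14: R B5 -> L1 miss wb->B1  d=-]
15: W B3 -> L1 miss  d=D]

WB = [1, 5, 3, 1]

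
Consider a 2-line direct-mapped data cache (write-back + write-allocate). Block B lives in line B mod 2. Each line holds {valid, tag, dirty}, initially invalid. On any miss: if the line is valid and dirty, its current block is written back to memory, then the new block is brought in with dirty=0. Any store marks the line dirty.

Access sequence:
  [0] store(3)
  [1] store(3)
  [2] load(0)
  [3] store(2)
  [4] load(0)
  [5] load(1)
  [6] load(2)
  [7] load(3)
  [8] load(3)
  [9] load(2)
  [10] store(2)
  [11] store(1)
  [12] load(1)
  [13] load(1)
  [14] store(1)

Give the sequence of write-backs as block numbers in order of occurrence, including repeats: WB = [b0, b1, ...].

WB = [2, 3]

0: W B3 -> L1 miss  d=D]
1: W B3 -> L1 hit  d=D]
2: R B0 -> L0 miss  d=-]
3: W B2 -> L0 miss  d=D]
4: R B0 -> L0 miss wb->B2  d=-]
5: R B1 -> L1 miss wb->B3  d=-]
6: R B2 -> L0 miss  d=-]
7: R B3 -> L1 miss  d=-]
8: R B3 -> L1 hit  d=-]
9: R B2 -> L0 hit  d=-]
10: W B2 -> L0 hit  d=D]
11: W B1 -> L1 miss  d=D]
12: R B1 -> L1 hit  d=D]
13: R B1 -> L1 hit  d=D]
14: W B1 -> L1 hit  d=D]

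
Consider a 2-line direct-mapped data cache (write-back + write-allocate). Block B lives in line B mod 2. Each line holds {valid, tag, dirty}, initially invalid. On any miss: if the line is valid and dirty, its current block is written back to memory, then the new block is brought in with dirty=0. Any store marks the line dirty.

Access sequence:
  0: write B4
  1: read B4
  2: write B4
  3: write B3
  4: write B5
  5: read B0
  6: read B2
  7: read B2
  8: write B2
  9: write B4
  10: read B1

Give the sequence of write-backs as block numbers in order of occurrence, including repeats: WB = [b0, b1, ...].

0: W B4 → L0 miss [D]
1: R B4 → L0 hit [D]
2: W B4 → L0 hit [D]
3: W B3 → L1 miss [D]
4: W B5 → L1 miss wb→B3 [D]
5: R B0 → L0 miss wb→B4 [-]
6: R B2 → L0 miss [-]
7: R B2 → L0 hit [-]
8: W B2 → L0 hit [D]
9: W B4 → L0 miss wb→B2 [D]
10: R B1 → L1 miss wb→B5 [-]

WB = [3, 4, 2, 5]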